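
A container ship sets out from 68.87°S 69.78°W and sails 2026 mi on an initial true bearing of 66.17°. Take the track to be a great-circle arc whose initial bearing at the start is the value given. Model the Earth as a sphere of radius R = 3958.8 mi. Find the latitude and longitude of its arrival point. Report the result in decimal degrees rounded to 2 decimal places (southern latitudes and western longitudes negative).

δ = 2026/3958.8 = 0.511771 rad (29.3223°).
With φ₁ = -68.87° = -1.202008 rad and θ = 66.17° = 1.154884 rad:
Applying the spherical law of cosines for sides, sin φ₂ = sin φ₁ cos δ + cos φ₁ sin δ cos θ = -0.741932, so φ₂ = -47.90°.
Δλ = atan2( sin θ sin δ cos φ₁ , cos δ − sin φ₁ sin φ₂ ) = atan2(0.161488, 0.179830) = 0.731709 rad = 41.92°.
λ₂ = λ₁ + Δλ = -27.86°.

latitude -47.90°, longitude -27.86°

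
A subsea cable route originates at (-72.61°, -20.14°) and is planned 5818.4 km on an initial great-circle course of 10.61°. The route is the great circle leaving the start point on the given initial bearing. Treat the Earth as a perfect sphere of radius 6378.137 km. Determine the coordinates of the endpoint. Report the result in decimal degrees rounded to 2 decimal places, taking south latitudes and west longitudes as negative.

latitude -20.59°, longitude -11.19°

Central angle δ = d/R = 0.912241 rad.
With φ₁ = -72.61° = -1.267284 rad and θ = 10.61° = 0.185179 rad:
Applying the spherical law of cosines for sides, sin φ₂ = sin φ₁ cos δ + cos φ₁ sin δ cos θ = -0.351671, so φ₂ = -20.59°.
For the longitude increment, Δλ = atan2( sin θ sin δ cos φ₁, cos δ − sin φ₁ sin φ₂ ) = atan2(0.043522, 0.276377) = 8.95°.
λ₂ = -20.14° + 8.95° = -11.19°.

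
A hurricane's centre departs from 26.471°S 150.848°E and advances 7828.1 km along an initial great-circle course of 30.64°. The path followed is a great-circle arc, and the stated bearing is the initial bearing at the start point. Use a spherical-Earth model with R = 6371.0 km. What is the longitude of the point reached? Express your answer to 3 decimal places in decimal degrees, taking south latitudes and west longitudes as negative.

longitude -173.183°

The arc subtends δ = 7828.1/6371 = 1.228708 rad at the centre.
Converting: φ₁ = -0.462006 rad, θ = 0.534769 rad.
Applying the spherical law of cosines for sides, sin φ₂ = sin φ₁ cos δ + cos φ₁ sin δ cos θ = 0.576029, so φ₂ = 35.172°.
Then Δλ = atan2(0.429777, 0.592217) = 0.627772 rad, from sin θ sin δ cos φ₁ over cos δ − sin φ₁ sin φ₂.
λ₂ = 150.848° + 35.969° = 186.817°, normalized to (−180°, 180°] → -173.183°.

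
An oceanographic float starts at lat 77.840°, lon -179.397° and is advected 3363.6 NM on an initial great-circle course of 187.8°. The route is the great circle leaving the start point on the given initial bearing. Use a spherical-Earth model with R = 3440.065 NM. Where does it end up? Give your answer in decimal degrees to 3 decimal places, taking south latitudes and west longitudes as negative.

latitude 21.918°, longitude 173.635°

Angular distance δ = d/R = 3363.6 / 3440.065 = 0.977772 rad.
Start latitude φ₁ = 1.358564 rad; initial bearing θ = 3.277728 rad.
Applying the spherical law of cosines for sides, sin φ₂ = sin φ₁ cos δ + cos φ₁ sin δ cos θ = 0.373272, so φ₂ = 21.918°.
Then Δλ = atan2(-0.023706, 0.193974) = -0.121610 rad, from sin θ sin δ cos φ₁ over cos δ − sin φ₁ sin φ₂.
λ₂ = -179.397° + -6.968° = -186.365°, normalized to (−180°, 180°] → 173.635°.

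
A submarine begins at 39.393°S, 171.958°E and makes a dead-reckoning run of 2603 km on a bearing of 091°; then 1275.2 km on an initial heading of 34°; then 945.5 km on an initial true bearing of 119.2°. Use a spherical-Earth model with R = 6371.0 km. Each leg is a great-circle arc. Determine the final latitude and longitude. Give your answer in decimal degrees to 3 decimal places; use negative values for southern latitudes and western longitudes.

latitude -30.165°, longitude -142.928°

Apply the spherical direct solution leg by leg, carrying full precision between legs.
Leg 1: from (-39.393°, 171.958°), δ = 2603/6371 = 0.408570 rad, θ = 91° → φ = -35.998°, λ = -158.636°.
Leg 2: from (-35.998°, -158.636°), δ = 1275.2/6371 = 0.200157 rad, θ = 34° → φ = -26.274°, λ = -151.513°.
Leg 3: from (-26.274°, -151.513°), δ = 945.5/6371 = 0.148407 rad, θ = 119.2° → φ = -30.165°, λ = -142.928°.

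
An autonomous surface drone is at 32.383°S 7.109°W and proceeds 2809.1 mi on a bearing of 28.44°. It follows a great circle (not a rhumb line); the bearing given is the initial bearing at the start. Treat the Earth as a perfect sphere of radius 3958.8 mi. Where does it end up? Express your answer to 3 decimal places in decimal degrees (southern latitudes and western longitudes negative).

latitude 4.444°, longitude 11.023°

The arc subtends δ = 2809.1/3958.8 = 0.709584 rad at the centre.
Start latitude φ₁ = -0.565190 rad; initial bearing θ = 0.496372 rad.
sin φ₂ = sin φ₁ cos δ + cos φ₁ sin δ cos θ = (-0.535576)(0.758633) + (0.844487)(0.651518)(0.879316) = 0.077493
φ₂ = asin(0.077493) = 0.077570 rad = 4.444°.
For the longitude increment, Δλ = atan2( sin θ sin δ cos φ₁, cos δ − sin φ₁ sin φ₂ ) = atan2(0.262026, 0.800136) = 18.132°.
λ₂ = -7.109° + 18.132° = 11.023°.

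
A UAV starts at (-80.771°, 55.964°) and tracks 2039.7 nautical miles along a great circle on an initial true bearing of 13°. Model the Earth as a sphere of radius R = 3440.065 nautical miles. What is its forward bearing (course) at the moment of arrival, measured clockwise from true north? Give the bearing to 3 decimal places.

final bearing 3.032°

The arc subtends δ = 2039.7/3440.065 = 0.592925 rad at the centre.
With φ₁ = -80.771° = -1.409720 rad and θ = 13° = 0.226893 rad:
Applying the spherical law of cosines for sides, sin φ₂ = sin φ₁ cos δ + cos φ₁ sin δ cos θ = -0.731253, so φ₂ = -46.992°.
Δλ = atan2( sin θ sin δ cos φ₁ , cos δ − sin φ₁ sin φ₂ ) = atan2(0.020160, 0.107523) = 0.185342 rad = 10.619°.
Hence λ₂ = 55.964° + 10.619° = 66.583°.
The forward bearing on arrival equals the back-azimuth from the destination plus 180°.
Back-azimuth from P₂ (-46.992°, 66.583°) to P₁ (-80.771°, 55.964°), with Δλ' = λ₁ − λ₂ = -10.619°: atan2( sin Δλ' cos φ₁ , cos φ₂ sin φ₁ − sin φ₂ cos φ₁ cos Δλ' ) = 183.032°.
Final bearing = (183.032° + 180°) mod 360° = 3.032°.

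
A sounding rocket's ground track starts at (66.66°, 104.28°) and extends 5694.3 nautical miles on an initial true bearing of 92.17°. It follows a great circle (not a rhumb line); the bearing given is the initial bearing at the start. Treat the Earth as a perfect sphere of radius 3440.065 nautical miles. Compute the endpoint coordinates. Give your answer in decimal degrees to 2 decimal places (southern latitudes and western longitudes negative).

latitude -5.30°, longitude -165.79°

The arc subtends δ = 5694.3/3440.065 = 1.655288 rad at the centre.
Start latitude φ₁ = 1.163436 rad; initial bearing θ = 1.608670 rad.
sin φ₂ = sin φ₁ cos δ + cos φ₁ sin δ cos θ = (0.918170)(-0.084392) + (0.396187)(0.996433)(-0.037865) = -0.092434
φ₂ = asin(-0.092434) = -0.092566 rad = -5.30°.
For the longitude increment, Δλ = atan2( sin θ sin δ cos φ₁, cos δ − sin φ₁ sin φ₂ ) = atan2(0.394490, 0.000478) = 89.93°.
λ₂ = 104.28° + 89.93° = 194.21°, normalized to (−180°, 180°] → -165.79°.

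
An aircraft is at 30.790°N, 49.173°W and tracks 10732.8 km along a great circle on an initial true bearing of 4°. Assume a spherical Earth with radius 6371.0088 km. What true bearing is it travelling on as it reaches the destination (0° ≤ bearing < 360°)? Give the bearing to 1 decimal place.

final bearing 174.4°

The arc subtends δ = 10732.8/6371.0088 = 1.684631 rad at the centre.
With φ₁ = 30.790° = 0.537387 rad and θ = 4° = 0.069813 rad:
sin φ₂ = sin φ₁ cos δ + cos φ₁ sin δ cos θ = (0.511893)(-0.113589) + (0.859049)(0.993528)(0.997564) = 0.793265
φ₂ = asin(0.793265) = 0.916152 rad = 52.492°.
Δλ = atan2( sin θ sin δ cos φ₁ , cos δ − sin φ₁ sin φ₂ ) = atan2(0.059536, -0.519656) = 3.027521 rad = 173.464°.
Hence λ₂ = -49.173° + 173.464° = 124.291°.
The forward bearing on arrival equals the back-azimuth from the destination plus 180°.
Back-azimuth from P₂ (52.5°, 124.3°) to P₁ (30.8°, -49.2°), with Δλ' = λ₁ − λ₂ = -173.5°: atan2( sin Δλ' cos φ₁ , cos φ₂ sin φ₁ − sin φ₂ cos φ₁ cos Δλ' ) = 354.4°.
Final bearing = (354.4° + 180°) mod 360° = 174.4°.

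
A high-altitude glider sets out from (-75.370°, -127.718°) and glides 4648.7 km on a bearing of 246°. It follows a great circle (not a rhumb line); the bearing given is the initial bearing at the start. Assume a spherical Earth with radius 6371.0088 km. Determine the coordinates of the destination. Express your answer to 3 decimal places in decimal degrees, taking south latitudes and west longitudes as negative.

latitude -52.159°, longitude 135.347°

Angular distance δ = d/R = 4648.7 / 6371.0088 = 0.729665 rad.
Start latitude φ₁ = -1.315455 rad; initial bearing θ = 4.293510 rad.
sin φ₂ = sin φ₁ cos δ + cos φ₁ sin δ cos θ = (-0.967577)(0.745398) + (0.252576)(0.666620)(-0.406737) = -0.789713
φ₂ = asin(-0.789713) = -0.910341 rad = -52.159°.
For the longitude increment, Δλ = atan2( sin θ sin δ cos φ₁, cos δ − sin φ₁ sin φ₂ ) = atan2(-0.153816, -0.018710) = -96.935°.
λ₂ = -127.718° + -96.935° = -224.653°, normalized to (−180°, 180°] → 135.347°.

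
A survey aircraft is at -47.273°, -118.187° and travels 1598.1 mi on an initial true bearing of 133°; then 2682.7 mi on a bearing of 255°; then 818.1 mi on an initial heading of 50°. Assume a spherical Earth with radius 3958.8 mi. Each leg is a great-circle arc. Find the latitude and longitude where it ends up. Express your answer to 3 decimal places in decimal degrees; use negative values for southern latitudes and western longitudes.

latitude -40.422°, longitude -138.961°

Apply the spherical direct solution leg by leg, carrying full precision between legs.
Leg 1: from (-47.273°, -118.187°), δ = 1598.1/3958.8 = 0.403683 rad, θ = 133° → φ = -59.017°, λ = -84.266°.
Leg 2: from (-59.017°, -84.266°), δ = 2682.7/3958.8 = 0.677655 rad, θ = 255° → φ = -48.714°, λ = -150.877°.
Leg 3: from (-48.714°, -150.877°), δ = 818.1/3958.8 = 0.206654 rad, θ = 50° → φ = -40.422°, λ = -138.961°.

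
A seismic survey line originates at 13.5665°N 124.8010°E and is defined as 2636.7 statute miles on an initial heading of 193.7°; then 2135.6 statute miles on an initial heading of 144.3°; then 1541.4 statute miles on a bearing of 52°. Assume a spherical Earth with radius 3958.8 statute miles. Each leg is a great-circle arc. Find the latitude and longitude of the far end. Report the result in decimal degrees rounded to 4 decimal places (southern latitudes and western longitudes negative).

latitude -30.6415°, longitude 161.7568°

Apply the spherical direct solution leg by leg, carrying full precision between legs.
Leg 1: from (13.5665°, 124.8010°), δ = 2636.7/3958.8 = 0.666035 rad, θ = 193.7° → φ = -23.5222°, λ = 115.6175°.
Leg 2: from (-23.5222°, 115.6175°), δ = 2135.6/3958.8 = 0.539456 rad, θ = 144.3° → φ = -46.4612°, λ = 141.4119°.
Leg 3: from (-46.4612°, 141.4119°), δ = 1541.4/3958.8 = 0.389360 rad, θ = 52° → φ = -30.6415°, λ = 161.7568°.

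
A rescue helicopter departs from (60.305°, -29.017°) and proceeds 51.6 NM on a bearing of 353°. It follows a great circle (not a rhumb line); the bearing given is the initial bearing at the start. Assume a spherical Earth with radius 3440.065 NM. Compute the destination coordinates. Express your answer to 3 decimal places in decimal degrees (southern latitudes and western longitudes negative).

latitude 61.158°, longitude -29.234°

The arc subtends δ = 51.6/3440.065 = 0.015000 rad at the centre.
With φ₁ = 60.305° = 1.052521 rad and θ = 353° = 6.161012 rad:
sin φ₂ = sin φ₁ cos δ + cos φ₁ sin δ cos θ = (0.868675)(0.999888) + (0.495383)(0.014999)(0.992546) = 0.875952
φ₂ = asin(0.875952) = 1.067406 rad = 61.158°.
Δλ = atan2( sin θ sin δ cos φ₁ , cos δ − sin φ₁ sin φ₂ ) = atan2(-0.000906, 0.238970) = -0.003789 rad = -0.217°.
λ₂ = λ₁ + Δλ = -29.234°.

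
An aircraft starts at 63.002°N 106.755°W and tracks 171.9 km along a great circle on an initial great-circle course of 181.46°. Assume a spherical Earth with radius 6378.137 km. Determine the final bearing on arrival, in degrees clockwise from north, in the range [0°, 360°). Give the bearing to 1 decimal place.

final bearing 181.4°

Central angle δ = d/R = 0.026951 rad.
Start latitude φ₁ = 1.099592 rad; initial bearing θ = 3.167074 rad.
Destination latitude: φ₂ = arcsin( sin φ₁ cos δ + cos φ₁ sin δ cos θ ) = arcsin(0.878469) = 61.458°.
For the longitude increment, Δλ = atan2( sin θ sin δ cos φ₁, cos δ − sin φ₁ sin φ₂ ) = atan2(-0.000312, 0.216901) = -0.082°.
λ₂ = λ₁ + Δλ = -106.837°.
The forward bearing on arrival equals the back-azimuth from the destination plus 180°.
Back-azimuth from P₂ (61.5°, -106.8°) to P₁ (63.0°, -106.8°), with Δλ' = λ₁ − λ₂ = 0.1°: atan2( sin Δλ' cos φ₁ , cos φ₂ sin φ₁ − sin φ₂ cos φ₁ cos Δλ' ) = 1.4°.
Final bearing = (1.4° + 180°) mod 360° = 181.4°.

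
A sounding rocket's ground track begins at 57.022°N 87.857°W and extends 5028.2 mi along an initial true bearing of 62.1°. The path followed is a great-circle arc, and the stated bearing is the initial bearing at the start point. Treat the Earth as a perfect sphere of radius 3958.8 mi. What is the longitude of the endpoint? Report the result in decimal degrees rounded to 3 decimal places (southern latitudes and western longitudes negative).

Angular distance δ = d/R = 5028.2 / 3958.8 = 1.270132 rad.
Start latitude φ₁ = 0.995222 rad; initial bearing θ = 1.083849 rad.
Applying the spherical law of cosines for sides, sin φ₂ = sin φ₁ cos δ + cos φ₁ sin δ cos θ = 0.491714, so φ₂ = 29.453°.
Then Δλ = atan2(0.459469, -0.116335) = 1.818778 rad, from sin θ sin δ cos φ₁ over cos δ − sin φ₁ sin φ₂.
Hence λ₂ = -87.857° + 104.208° = 16.351°.

longitude 16.351°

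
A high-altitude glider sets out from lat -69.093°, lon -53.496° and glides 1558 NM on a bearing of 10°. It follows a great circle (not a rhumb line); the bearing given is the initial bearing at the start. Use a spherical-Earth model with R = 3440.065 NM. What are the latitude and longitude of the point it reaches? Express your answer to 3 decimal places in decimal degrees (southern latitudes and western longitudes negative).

Central angle δ = d/R = 0.452898 rad.
With φ₁ = -69.093° = -1.205900 rad and θ = 10° = 0.174533 rad:
sin φ₂ = sin φ₁ cos δ + cos φ₁ sin δ cos θ = (-0.934161)(0.899183) + (0.356852)(0.437574)(0.984808) = -0.686204
φ₂ = asin(-0.686204) = -0.756258 rad = -43.330°.
For the longitude increment, Δλ = atan2( sin θ sin δ cos φ₁, cos δ − sin φ₁ sin φ₂ ) = atan2(0.027115, 0.258157) = 5.996°.
Hence λ₂ = -53.496° + 5.996° = -47.500°.

latitude -43.330°, longitude -47.500°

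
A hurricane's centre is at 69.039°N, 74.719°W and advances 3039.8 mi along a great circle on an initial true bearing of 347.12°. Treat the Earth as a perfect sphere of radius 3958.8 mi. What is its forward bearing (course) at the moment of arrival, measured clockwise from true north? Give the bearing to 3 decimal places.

final bearing 191.336°

δ = 3039.8/3958.8 = 0.767859 rad (43.9951°).
Converting: φ₁ = 1.204958 rad, θ = 6.058387 rad.
Destination latitude: φ₂ = arcsin( sin φ₁ cos δ + cos φ₁ sin δ cos θ ) = arcsin(0.914020) = 66.067°.
Δλ = atan2( sin θ sin δ cos φ₁ , cos δ − sin φ₁ sin φ₂ ) = atan2(-0.055389, -0.134135) = -2.749988 rad = -157.563°.
λ₂ = -74.719° + -157.563° = -232.282°, normalized to (−180°, 180°] → 127.718°.
The forward bearing on arrival equals the back-azimuth from the destination plus 180°.
Back-azimuth from P₂ (66.067°, 127.718°) to P₁ (69.039°, -74.719°), with Δλ' = λ₁ − λ₂ = -202.437°: atan2( sin Δλ' cos φ₁ , cos φ₂ sin φ₁ − sin φ₂ cos φ₁ cos Δλ' ) = 11.336°.
Final bearing = (11.336° + 180°) mod 360° = 191.336°.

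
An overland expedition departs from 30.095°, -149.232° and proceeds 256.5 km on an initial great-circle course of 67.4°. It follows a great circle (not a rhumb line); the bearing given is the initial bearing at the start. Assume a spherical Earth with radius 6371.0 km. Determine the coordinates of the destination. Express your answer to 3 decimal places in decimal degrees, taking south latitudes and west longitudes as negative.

latitude 30.958°, longitude -146.748°

Central angle δ = d/R = 0.040261 rad.
With φ₁ = 30.095° = 0.525257 rad and θ = 67.4° = 1.176352 rad:
Destination latitude: φ₂ = arcsin( sin φ₁ cos δ + cos φ₁ sin δ cos θ ) = arcsin(0.514412) = 30.958°.
Then Δλ = atan2(0.032150, 0.741246) = 0.043345 rad, from sin θ sin δ cos φ₁ over cos δ − sin φ₁ sin φ₂.
λ₂ = -149.232° + 2.484° = -146.748°.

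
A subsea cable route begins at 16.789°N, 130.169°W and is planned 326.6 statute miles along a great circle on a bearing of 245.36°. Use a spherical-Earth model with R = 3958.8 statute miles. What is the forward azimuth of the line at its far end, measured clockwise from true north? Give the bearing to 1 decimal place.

final bearing 244.2°

Angular distance δ = d/R = 326.6 / 3958.8 = 0.082500 rad.
Converting: φ₁ = 0.293023 rad, θ = 4.282340 rad.
sin φ₂ = sin φ₁ cos δ + cos φ₁ sin δ cos θ = (0.288848)(0.996599) + (0.957375)(0.082406)(-0.416915) = 0.254974
φ₂ = asin(0.254974) = 0.257820 rad = 14.772°.
For the longitude increment, Δλ = atan2( sin θ sin δ cos φ₁, cos δ − sin φ₁ sin φ₂ ) = atan2(-0.071710, 0.922950) = -4.443°.
Hence λ₂ = -130.169° + -4.443° = -134.612°.
The forward bearing on arrival equals the back-azimuth from the destination plus 180°.
Back-azimuth from P₂ (14.8°, -134.6°) to P₁ (16.8°, -130.2°), with Δλ' = λ₁ − λ₂ = 4.4°: atan2( sin Δλ' cos φ₁ , cos φ₂ sin φ₁ − sin φ₂ cos φ₁ cos Δλ' ) = 64.2°.
Final bearing = (64.2° + 180°) mod 360° = 244.2°.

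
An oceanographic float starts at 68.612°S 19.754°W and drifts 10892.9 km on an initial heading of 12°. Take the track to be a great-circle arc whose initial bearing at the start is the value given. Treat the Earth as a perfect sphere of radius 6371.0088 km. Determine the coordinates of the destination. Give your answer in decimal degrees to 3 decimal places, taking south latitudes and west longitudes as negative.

latitude 28.833°, longitude -6.160°

δ = 10892.9/6371.0088 = 1.709761 rad (97.9621°).
Converting: φ₁ = -1.197505 rad, θ = 0.209440 rad.
Applying the spherical law of cosines for sides, sin φ₂ = sin φ₁ cos δ + cos φ₁ sin δ cos θ = 0.482252, so φ₂ = 28.833°.
Δλ = atan2( sin θ sin δ cos φ₁ , cos δ − sin φ₁ sin φ₂ ) = atan2(0.075091, 0.310523) = 0.237265 rad = 13.594°.
λ₂ = -19.754° + 13.594° = -6.160°.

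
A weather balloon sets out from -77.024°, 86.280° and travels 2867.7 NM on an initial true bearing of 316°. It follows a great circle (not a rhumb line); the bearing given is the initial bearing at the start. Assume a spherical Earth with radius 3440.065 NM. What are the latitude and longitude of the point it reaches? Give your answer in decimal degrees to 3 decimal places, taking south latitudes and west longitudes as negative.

latitude -32.374°, longitude 48.766°

δ = 2867.7/3440.065 = 0.833618 rad (47.7628°).
With φ₁ = -77.024° = -1.344322 rad and θ = 316° = 5.515240 rad:
Destination latitude: φ₂ = arcsin( sin φ₁ cos δ + cos φ₁ sin δ cos θ ) = arcsin(-0.535450) = -32.374°.
Then Δλ = atan2(-0.115483, 0.150425) = -0.654742 rad, from sin θ sin δ cos φ₁ over cos δ − sin φ₁ sin φ₂.
λ₂ = 86.280° + -37.514° = 48.766°.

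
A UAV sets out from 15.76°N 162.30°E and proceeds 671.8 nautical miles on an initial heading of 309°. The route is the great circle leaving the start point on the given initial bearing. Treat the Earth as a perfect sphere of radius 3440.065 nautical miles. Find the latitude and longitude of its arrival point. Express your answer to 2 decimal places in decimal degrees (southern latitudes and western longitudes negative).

Central angle δ = d/R = 0.195287 rad.
Start latitude φ₁ = 0.275064 rad; initial bearing θ = 5.393067 rad.
Applying the spherical law of cosines for sides, sin φ₂ = sin φ₁ cos δ + cos φ₁ sin δ cos θ = 0.383973, so φ₂ = 22.58°.
For the longitude increment, Δλ = atan2( sin θ sin δ cos φ₁, cos δ − sin φ₁ sin φ₂ ) = atan2(-0.145135, 0.876702) = -9.40°.
λ₂ = λ₁ + Δλ = 152.90°.

latitude 22.58°, longitude 152.90°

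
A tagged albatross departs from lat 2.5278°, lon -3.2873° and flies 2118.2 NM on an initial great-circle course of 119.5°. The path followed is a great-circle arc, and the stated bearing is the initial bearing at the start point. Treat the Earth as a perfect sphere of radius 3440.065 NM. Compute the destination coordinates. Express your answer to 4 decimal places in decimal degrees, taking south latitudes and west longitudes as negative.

latitude -14.3667°, longitude 27.9722°

Angular distance δ = d/R = 2118.2 / 3440.065 = 0.615744 rad.
Start latitude φ₁ = 0.044118 rad; initial bearing θ = 2.085668 rad.
Destination latitude: φ₂ = arcsin( sin φ₁ cos δ + cos φ₁ sin δ cos θ ) = arcsin(-0.248126) = -14.3667°.
Then Δλ = atan2(0.502199, 0.827287) = 0.545582 rad, from sin θ sin δ cos φ₁ over cos δ − sin φ₁ sin φ₂.
λ₂ = -3.2873° + 31.2595° = 27.9722°.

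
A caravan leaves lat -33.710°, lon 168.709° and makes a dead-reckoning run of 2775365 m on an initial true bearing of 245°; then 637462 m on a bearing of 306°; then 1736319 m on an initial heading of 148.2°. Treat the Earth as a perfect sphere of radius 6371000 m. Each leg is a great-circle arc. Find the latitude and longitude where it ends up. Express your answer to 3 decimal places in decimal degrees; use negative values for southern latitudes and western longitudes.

Apply the spherical direct solution leg by leg, carrying full precision between legs.
Leg 1: from (-33.710°, 168.709°), δ = 2775365/6371000 = 0.435625 rad, θ = 245° → φ = -40.655°, λ = 138.437°.
Leg 2: from (-40.655°, 138.437°), δ = 637462/6371000 = 0.100057 rad, θ = 306° → φ = -37.136°, λ = 132.619°.
Leg 3: from (-37.136°, 132.619°), δ = 1736319/6371000 = 0.272535 rad, θ = 148.2° → φ = -49.800°, λ = 145.313°.

latitude -49.800°, longitude 145.313°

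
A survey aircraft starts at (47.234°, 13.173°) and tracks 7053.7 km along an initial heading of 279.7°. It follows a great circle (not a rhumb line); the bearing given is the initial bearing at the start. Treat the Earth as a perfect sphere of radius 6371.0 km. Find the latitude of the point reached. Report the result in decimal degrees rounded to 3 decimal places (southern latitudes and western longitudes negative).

latitude 25.508°

δ = 7053.7/6371 = 1.107157 rad (63.4354°).
With φ₁ = 47.234° = 0.824389 rad and θ = 279.7° = 4.881686 rad:
Applying the spherical law of cosines for sides, sin φ₂ = sin φ₁ cos δ + cos φ₁ sin δ cos θ = 0.430636, so φ₂ = 25.508°.
Then Δλ = atan2(-0.598641, 0.131062) = -1.355265 rad, from sin θ sin δ cos φ₁ over cos δ − sin φ₁ sin φ₂.
Hence λ₂ = 13.173° + -77.651° = -64.478°.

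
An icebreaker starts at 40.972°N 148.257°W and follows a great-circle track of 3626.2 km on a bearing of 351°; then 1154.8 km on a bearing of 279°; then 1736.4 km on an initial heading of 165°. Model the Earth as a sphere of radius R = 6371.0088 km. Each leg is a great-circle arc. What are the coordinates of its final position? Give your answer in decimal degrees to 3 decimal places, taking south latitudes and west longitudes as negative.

Apply the spherical direct solution leg by leg, carrying full precision between legs.
Leg 1: from (40.972°, -148.257°), δ = 3626.2/6371.0088 = 0.569172 rad, θ = 351° → φ = 72.596°, λ = -164.629°.
Leg 2: from (72.596°, -164.629°), δ = 1154.8/6371.0088 = 0.181259 rad, θ = 279° → φ = 71.267°, λ = 161.703°.
Leg 3: from (71.267°, 161.703°), δ = 1736.4/6371.0088 = 0.272547 rad, θ = 165° → φ = 55.951°, λ = 168.851°.

latitude 55.951°, longitude 168.851°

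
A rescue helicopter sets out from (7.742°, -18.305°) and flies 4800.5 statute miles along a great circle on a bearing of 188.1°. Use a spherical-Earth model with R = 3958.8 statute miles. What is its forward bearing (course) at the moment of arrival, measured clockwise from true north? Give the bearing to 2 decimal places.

Central angle δ = d/R = 1.212615 rad.
Converting: φ₁ = 0.135123 rad, θ = 3.282964 rad.
Destination latitude: φ₂ = arcsin( sin φ₁ cos δ + cos φ₁ sin δ cos θ ) = arcsin(-0.871515) = -60.635°.
Δλ = atan2( sin θ sin δ cos φ₁ , cos δ − sin φ₁ sin φ₂ ) = atan2(-0.130756, 0.467976) = -0.272460 rad = -15.611°.
λ₂ = λ₁ + Δλ = -33.916°.
The forward bearing on arrival equals the back-azimuth from the destination plus 180°.
Back-azimuth from P₂ (-60.64°, -33.92°) to P₁ (7.74°, -18.30°), with Δλ' = λ₁ − λ₂ = 15.61°: atan2( sin Δλ' cos φ₁ , cos φ₂ sin φ₁ − sin φ₂ cos φ₁ cos Δλ' ) = 16.54°.
Final bearing = (16.54° + 180°) mod 360° = 196.54°.

final bearing 196.54°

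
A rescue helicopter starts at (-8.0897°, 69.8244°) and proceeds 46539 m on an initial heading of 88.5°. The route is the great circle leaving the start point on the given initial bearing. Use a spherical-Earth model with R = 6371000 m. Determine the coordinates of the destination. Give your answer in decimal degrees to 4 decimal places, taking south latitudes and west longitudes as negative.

latitude -8.0785°, longitude 70.2470°

The arc subtends δ = 46539/6371000 = 0.007305 rad at the centre.
Converting: φ₁ = -0.141192 rad, θ = 1.544616 rad.
Applying the spherical law of cosines for sides, sin φ₂ = sin φ₁ cos δ + cos φ₁ sin δ cos θ = -0.140530, so φ₂ = -8.0785°.
Then Δλ = atan2(0.007230, 0.980197) = 0.007376 rad, from sin θ sin δ cos φ₁ over cos δ − sin φ₁ sin φ₂.
Hence λ₂ = 69.8244° + 0.4226° = 70.2470°.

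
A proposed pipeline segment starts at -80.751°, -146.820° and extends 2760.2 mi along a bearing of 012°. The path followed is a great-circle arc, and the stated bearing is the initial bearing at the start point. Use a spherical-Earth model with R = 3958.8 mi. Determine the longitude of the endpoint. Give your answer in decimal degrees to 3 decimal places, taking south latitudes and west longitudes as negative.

longitude -136.636°

Angular distance δ = d/R = 2760.2 / 3958.8 = 0.697231 rad.
Start latitude φ₁ = -1.409371 rad; initial bearing θ = 0.209440 rad.
Destination latitude: φ₂ = arcsin( sin φ₁ cos δ + cos φ₁ sin δ cos θ ) = arcsin(-0.655710) = -40.973°.
Δλ = atan2( sin θ sin δ cos φ₁ , cos δ − sin φ₁ sin φ₂ ) = atan2(0.021457, 0.119438) = 0.177752 rad = 10.184°.
λ₂ = λ₁ + Δλ = -136.636°.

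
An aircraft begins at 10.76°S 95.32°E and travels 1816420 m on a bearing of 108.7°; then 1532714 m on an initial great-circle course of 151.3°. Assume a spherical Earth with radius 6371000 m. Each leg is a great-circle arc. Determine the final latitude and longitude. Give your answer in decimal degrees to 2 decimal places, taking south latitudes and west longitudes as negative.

latitude -27.48°, longitude 118.78°

Apply the spherical direct solution leg by leg, carrying full precision between legs.
Leg 1: from (-10.76°, 95.32°), δ = 1816420/6371000 = 0.285108 rad, θ = 108.7° → φ = -15.53°, λ = 111.37°.
Leg 2: from (-15.53°, 111.37°), δ = 1532714/6371000 = 0.240577 rad, θ = 151.3° → φ = -27.48°, λ = 118.78°.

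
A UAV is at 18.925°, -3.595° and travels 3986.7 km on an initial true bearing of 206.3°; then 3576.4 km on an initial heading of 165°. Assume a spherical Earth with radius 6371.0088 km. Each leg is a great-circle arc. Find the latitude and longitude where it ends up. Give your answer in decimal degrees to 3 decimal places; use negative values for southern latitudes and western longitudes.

latitude -44.257°, longitude -7.984°

Apply the spherical direct solution leg by leg, carrying full precision between legs.
Leg 1: from (18.925°, -3.595°), δ = 3986.7/6371.0088 = 0.625756 rad, θ = 206.3° → φ = -13.522°, λ = -19.075°.
Leg 2: from (-13.522°, -19.075°), δ = 3576.4/6371.0088 = 0.561355 rad, θ = 165° → φ = -44.257°, λ = -7.984°.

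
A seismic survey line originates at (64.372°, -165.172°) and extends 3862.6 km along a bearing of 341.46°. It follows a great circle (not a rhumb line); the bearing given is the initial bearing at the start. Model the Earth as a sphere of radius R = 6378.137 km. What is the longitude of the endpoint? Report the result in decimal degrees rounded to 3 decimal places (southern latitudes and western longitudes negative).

longitude 68.931°

Central angle δ = d/R = 0.605600 rad.
Converting: φ₁ = 1.123503 rad, θ = 5.959601 rad.
Applying the spherical law of cosines for sides, sin φ₂ = sin φ₁ cos δ + cos φ₁ sin δ cos θ = 0.974717, so φ₂ = 77.089°.
For the longitude increment, Δλ = atan2( sin θ sin δ cos φ₁, cos δ − sin φ₁ sin φ₂ ) = atan2(-0.078289, -0.056665) = -125.897°.
λ₂ = -165.172° + -125.897° = -291.069°, normalized to (−180°, 180°] → 68.931°.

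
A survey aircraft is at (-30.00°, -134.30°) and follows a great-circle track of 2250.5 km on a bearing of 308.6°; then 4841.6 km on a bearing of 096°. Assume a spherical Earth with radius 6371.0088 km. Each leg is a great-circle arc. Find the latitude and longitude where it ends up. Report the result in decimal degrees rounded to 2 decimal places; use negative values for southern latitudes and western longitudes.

Apply the spherical direct solution leg by leg, carrying full precision between legs.
Leg 1: from (-30.00°, -134.30°), δ = 2250.5/6371.0088 = 0.353241 rad, θ = 308.6° → φ = -16.39°, λ = -150.67°.
Leg 2: from (-16.39°, -150.67°), δ = 4841.6/6371.0088 = 0.759942 rad, θ = 96° → φ = -15.88°, λ = -105.25°.

latitude -15.88°, longitude -105.25°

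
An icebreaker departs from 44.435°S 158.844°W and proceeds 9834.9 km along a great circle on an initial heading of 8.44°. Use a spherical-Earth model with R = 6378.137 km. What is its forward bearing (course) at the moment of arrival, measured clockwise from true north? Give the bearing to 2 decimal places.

final bearing 8.28°

Angular distance δ = d/R = 9834.9 / 6378.137 = 1.541971 rad.
Converting: φ₁ = -0.775537 rad, θ = 0.147306 rad.
Destination latitude: φ₂ = arcsin( sin φ₁ cos δ + cos φ₁ sin δ cos θ ) = arcsin(0.685841) = 43.302°.
Δλ = atan2( sin θ sin δ cos φ₁ , cos δ − sin φ₁ sin φ₂ ) = atan2(0.104759, 0.508978) = 0.202988 rad = 11.630°.
λ₂ = -158.844° + 11.630° = -147.214°.
The forward bearing on arrival equals the back-azimuth from the destination plus 180°.
Back-azimuth from P₂ (43.30°, -147.21°) to P₁ (-44.44°, -158.84°), with Δλ' = λ₁ − λ₂ = -11.63°: atan2( sin Δλ' cos φ₁ , cos φ₂ sin φ₁ − sin φ₂ cos φ₁ cos Δλ' ) = 188.28°.
Final bearing = (188.28° + 180°) mod 360° = 8.28°.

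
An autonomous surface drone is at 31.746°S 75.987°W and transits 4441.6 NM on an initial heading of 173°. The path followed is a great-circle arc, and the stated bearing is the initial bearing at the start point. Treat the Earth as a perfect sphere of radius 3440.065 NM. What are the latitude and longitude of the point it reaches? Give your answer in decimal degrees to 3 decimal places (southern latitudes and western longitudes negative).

latitude -73.037°, longitude 80.342°

Central angle δ = d/R = 1.291138 rad.
Converting: φ₁ = -0.554072 rad, θ = 3.019420 rad.
Applying the spherical law of cosines for sides, sin φ₂ = sin φ₁ cos δ + cos φ₁ sin δ cos θ = -0.956492, so φ₂ = -73.037°.
Then Δλ = atan2(0.099610, -0.227236) = 2.728464 rad, from sin θ sin δ cos φ₁ over cos δ − sin φ₁ sin φ₂.
Hence λ₂ = -75.987° + 156.329° = 80.342°.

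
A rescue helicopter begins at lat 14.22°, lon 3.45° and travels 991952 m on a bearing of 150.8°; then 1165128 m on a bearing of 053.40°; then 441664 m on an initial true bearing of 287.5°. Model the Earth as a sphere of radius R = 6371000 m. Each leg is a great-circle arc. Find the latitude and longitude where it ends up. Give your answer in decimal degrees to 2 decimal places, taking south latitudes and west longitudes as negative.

Apply the spherical direct solution leg by leg, carrying full precision between legs.
Leg 1: from (14.22°, 3.45°), δ = 991952/6371000 = 0.155698 rad, θ = 150.8° → φ = 6.40°, λ = 7.82°.
Leg 2: from (6.40°, 7.82°), δ = 1165128/6371000 = 0.182880 rad, θ = 53.4° → φ = 12.55°, λ = 16.42°.
Leg 3: from (12.55°, 16.42°), δ = 441664/6371000 = 0.069324 rad, θ = 287.5° → φ = 13.72°, λ = 12.52°.

latitude 13.72°, longitude 12.52°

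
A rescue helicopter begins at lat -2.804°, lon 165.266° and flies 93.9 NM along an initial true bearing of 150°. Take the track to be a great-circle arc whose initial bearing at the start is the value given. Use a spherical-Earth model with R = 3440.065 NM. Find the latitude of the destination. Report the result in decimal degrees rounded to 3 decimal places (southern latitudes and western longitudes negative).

latitude -4.158°

Central angle δ = d/R = 0.027296 rad.
With φ₁ = -2.804° = -0.048939 rad and θ = 150° = 2.617994 rad:
Applying the spherical law of cosines for sides, sin φ₂ = sin φ₁ cos δ + cos φ₁ sin δ cos θ = -0.072509, so φ₂ = -4.158°.
Then Δλ = atan2(0.013630, 0.996080) = 0.013683 rad, from sin θ sin δ cos φ₁ over cos δ − sin φ₁ sin φ₂.
λ₂ = λ₁ + Δλ = 166.050°.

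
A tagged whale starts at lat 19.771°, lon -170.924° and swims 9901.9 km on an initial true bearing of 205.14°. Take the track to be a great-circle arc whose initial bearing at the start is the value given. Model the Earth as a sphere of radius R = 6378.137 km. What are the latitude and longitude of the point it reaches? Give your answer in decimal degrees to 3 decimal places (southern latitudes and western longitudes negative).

latitude -57.733°, longitude 136.361°

δ = 9901.9/6378.137 = 1.552475 rad (88.9503°).
Converting: φ₁ = 0.345069 rad, θ = 3.580368 rad.
sin φ₂ = sin φ₁ cos δ + cos φ₁ sin δ cos θ = (0.338262)(0.018320) + (0.941052)(0.999832)(-0.905272) = -0.845569
φ₂ = asin(-0.845569) = -1.007629 rad = -57.733°.
For the longitude increment, Δλ = atan2( sin θ sin δ cos φ₁, cos δ − sin φ₁ sin φ₂ ) = atan2(-0.399722, 0.304343) = -52.715°.
λ₂ = -170.924° + -52.715° = -223.639°, normalized to (−180°, 180°] → 136.361°.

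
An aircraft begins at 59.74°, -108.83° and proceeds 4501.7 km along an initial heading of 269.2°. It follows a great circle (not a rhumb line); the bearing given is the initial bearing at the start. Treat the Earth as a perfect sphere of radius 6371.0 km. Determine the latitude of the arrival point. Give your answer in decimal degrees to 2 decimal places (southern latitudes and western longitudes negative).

latitude 40.72°

δ = 4501.7/6371 = 0.706592 rad (40.4848°).
Converting: φ₁ = 1.042660 rad, θ = 4.698426 rad.
Applying the spherical law of cosines for sides, sin φ₂ = sin φ₁ cos δ + cos φ₁ sin δ cos θ = 0.652380, so φ₂ = 40.72°.
For the longitude increment, Δλ = atan2( sin θ sin δ cos φ₁, cos δ − sin φ₁ sin φ₂ ) = atan2(-0.327139, 0.197087) = -58.93°.
λ₂ = -108.83° + -58.93° = -167.76°.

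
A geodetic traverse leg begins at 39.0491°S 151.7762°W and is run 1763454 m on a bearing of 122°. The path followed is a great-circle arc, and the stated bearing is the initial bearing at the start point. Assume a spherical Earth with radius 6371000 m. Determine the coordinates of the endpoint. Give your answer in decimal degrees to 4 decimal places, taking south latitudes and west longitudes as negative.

The arc subtends δ = 1763454/6371000 = 0.276794 rad at the centre.
Converting: φ₁ = -0.681535 rad, θ = 2.129302 rad.
Destination latitude: φ₂ = arcsin( sin φ₁ cos δ + cos φ₁ sin δ cos θ ) = arcsin(-0.718469) = -45.9282°.
Then Δλ = atan2(0.179977, 0.509311) = 0.339678 rad, from sin θ sin δ cos φ₁ over cos δ − sin φ₁ sin φ₂.
λ₂ = λ₁ + Δλ = -132.3141°.

latitude -45.9282°, longitude -132.3141°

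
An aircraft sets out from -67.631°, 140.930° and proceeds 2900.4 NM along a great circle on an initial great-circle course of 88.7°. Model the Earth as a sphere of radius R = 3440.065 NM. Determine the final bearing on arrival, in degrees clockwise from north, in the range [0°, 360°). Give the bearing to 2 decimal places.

final bearing 28.65°

δ = 2900.4/3440.065 = 0.843124 rad (48.3074°).
Start latitude φ₁ = -1.180384 rad; initial bearing θ = 1.548107 rad.
Destination latitude: φ₂ = arcsin( sin φ₁ cos δ + cos φ₁ sin δ cos θ ) = arcsin(-0.608636) = -37.491°.
For the longitude increment, Δλ = atan2( sin θ sin δ cos φ₁, cos δ − sin φ₁ sin φ₂ ) = atan2(0.284108, 0.102296) = 70.198°.
λ₂ = 140.930° + 70.198° = 211.128°, normalized to (−180°, 180°] → -148.872°.
The forward bearing on arrival equals the back-azimuth from the destination plus 180°.
Back-azimuth from P₂ (-37.49°, -148.87°) to P₁ (-67.63°, 140.93°), with Δλ' = λ₁ − λ₂ = 289.80°: atan2( sin Δλ' cos φ₁ , cos φ₂ sin φ₁ − sin φ₂ cos φ₁ cos Δλ' ) = 208.65°.
Final bearing = (208.65° + 180°) mod 360° = 28.65°.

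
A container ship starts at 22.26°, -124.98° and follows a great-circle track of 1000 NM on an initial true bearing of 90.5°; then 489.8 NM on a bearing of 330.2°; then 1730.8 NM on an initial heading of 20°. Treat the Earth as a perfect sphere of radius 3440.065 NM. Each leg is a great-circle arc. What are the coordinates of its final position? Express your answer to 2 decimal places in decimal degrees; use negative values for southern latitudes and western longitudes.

Apply the spherical direct solution leg by leg, carrying full precision between legs.
Leg 1: from (22.26°, -124.98°), δ = 1000/3440.065 = 0.290692 rad, θ = 90.5° → φ = 21.14°, λ = -107.08°.
Leg 2: from (21.14°, -107.08°), δ = 489.8/3440.065 = 0.142381 rad, θ = 330.2° → φ = 28.15°, λ = -111.67°.
Leg 3: from (28.15°, -111.67°), δ = 1730.8/3440.065 = 0.503130 rad, θ = 20° → φ = 54.37°, λ = -95.23°.

latitude 54.37°, longitude -95.23°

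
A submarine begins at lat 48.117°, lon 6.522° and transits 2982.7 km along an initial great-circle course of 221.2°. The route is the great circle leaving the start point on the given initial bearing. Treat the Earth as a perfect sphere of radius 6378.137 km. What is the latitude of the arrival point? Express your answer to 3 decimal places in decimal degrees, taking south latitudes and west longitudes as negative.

δ = 2982.7/6378.137 = 0.467644 rad (26.7940°).
Start latitude φ₁ = 0.839800 rad; initial bearing θ = 3.860668 rad.
Applying the spherical law of cosines for sides, sin φ₂ = sin φ₁ cos δ + cos φ₁ sin δ cos θ = 0.438135, so φ₂ = 25.985°.
For the longitude increment, Δλ = atan2( sin θ sin δ cos φ₁, cos δ − sin φ₁ sin φ₂ ) = atan2(-0.198232, 0.566437) = -19.288°.
λ₂ = 6.522° + -19.288° = -12.766°.

latitude 25.985°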